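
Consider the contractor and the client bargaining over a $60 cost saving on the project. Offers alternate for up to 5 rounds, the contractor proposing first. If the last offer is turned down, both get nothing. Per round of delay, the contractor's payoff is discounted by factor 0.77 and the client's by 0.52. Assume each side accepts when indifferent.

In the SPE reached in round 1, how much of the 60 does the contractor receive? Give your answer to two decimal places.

49.95

Work backward from the last round.
Round 5 (the contractor proposes): rejection yields 0 for the client; the contractor offers 0 and keeps 60.
Round 4 (the client proposes): the contractor can get 60 next round, worth 0.77 × 60 = 46.2 now, so the client offers 46.2, keeping 13.8.
Round 3 (the contractor proposes): the client can get 13.8 next round, worth 0.52 × 13.8 = 7.176 now. The contractor offers 7.176 and keeps 60 − 7.176 = 52.824.
Round 2 (the client proposes): the contractor can get 52.824 next round, worth 0.77 × 52.824 = 40.67448 now, so the client offers 40.67448, keeping 19.32552.
Round 1 (the contractor proposes): the client can get 19.32552 next round, worth 0.52 × 19.32552 = 10.0492704 now; the contractor offers that and keeps 49.9507296.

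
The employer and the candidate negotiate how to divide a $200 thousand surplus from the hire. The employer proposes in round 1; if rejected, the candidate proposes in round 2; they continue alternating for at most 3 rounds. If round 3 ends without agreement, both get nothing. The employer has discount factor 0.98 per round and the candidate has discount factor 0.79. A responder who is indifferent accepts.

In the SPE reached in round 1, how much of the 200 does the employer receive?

196.84

Solve by backward induction from round 3.
Round 3 (the employer proposes): rejection yields 0 for the candidate; the employer offers 0 and keeps 200.
Round 2 (the candidate proposes): the employer can get 200 next round, worth 0.98 × 200 = 196 now. The candidate offers 196 and keeps 200 − 196 = 4.
Round 1 (the employer proposes): the candidate can get 4 next round, worth 0.79 × 4 = 3.16 now; the employer offers that and keeps 196.84.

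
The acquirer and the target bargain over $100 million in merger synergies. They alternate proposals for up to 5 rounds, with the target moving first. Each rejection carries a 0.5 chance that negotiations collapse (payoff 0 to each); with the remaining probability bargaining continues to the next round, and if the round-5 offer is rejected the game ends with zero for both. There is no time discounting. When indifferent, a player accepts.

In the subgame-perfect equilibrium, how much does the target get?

68.75

By backward induction:
Round 5 (the target proposes): rejection yields 0 for the acquirer; the target offers 0 and keeps 100.
Round 4 (the acquirer proposes): rejecting gives the target an expected 0.5 × 100 = 50. The acquirer offers 50 and keeps 100 − 50 = 50.
Round 3 (the target proposes): rejecting gives the acquirer an expected 0.5 × 50 = 25; the target offers that and keeps 75.
Round 2 (the acquirer proposes): rejecting gives the target an expected 0.5 × 75 = 37.5. The acquirer offers 37.5 and keeps 100 − 37.5 = 62.5.
Round 1 (the target proposes): rejecting gives the acquirer an expected 0.5 × 62.5 = 31.25. The target offers 31.25 and keeps 100 − 31.25 = 68.75.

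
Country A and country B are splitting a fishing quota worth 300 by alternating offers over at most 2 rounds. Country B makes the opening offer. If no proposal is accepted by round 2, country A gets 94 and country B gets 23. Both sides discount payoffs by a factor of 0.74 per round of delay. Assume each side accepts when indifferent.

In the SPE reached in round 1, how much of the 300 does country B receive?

Round 2 (country A proposes): country B gets 23 if talks fail, so country A offers 23 and keeps 277.
Round 1 (country B proposes): country A can get 277 next round, worth 0.74 × 277 = 204.98 now. Country B offers 204.98 and keeps 300 − 204.98 = 95.02.

95.02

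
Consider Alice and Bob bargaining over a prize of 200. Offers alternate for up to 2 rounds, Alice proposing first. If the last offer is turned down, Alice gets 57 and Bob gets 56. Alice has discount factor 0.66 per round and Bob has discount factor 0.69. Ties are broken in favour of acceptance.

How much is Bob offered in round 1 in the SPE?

Round 2 (Bob proposes): Alice gets 57 if talks fail, so Bob offers 57 and keeps 143.
Round 1 (Alice proposes): Bob can get 143 next round, worth 0.69 × 143 = 98.67 now, so Alice offers 98.67, keeping 101.33.

98.67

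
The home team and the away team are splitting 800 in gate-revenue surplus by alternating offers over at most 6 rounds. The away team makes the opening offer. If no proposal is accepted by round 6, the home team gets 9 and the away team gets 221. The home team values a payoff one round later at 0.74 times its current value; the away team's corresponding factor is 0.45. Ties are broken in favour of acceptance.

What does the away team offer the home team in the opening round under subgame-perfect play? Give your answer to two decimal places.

481.54

Solve by backward induction from round 6.
Round 6 (the home team proposes): the away team gets 221 if talks fail, so the home team offers 221 and keeps 579.
Round 5 (the away team proposes): the home team can get 579 next round, worth 0.74 × 579 = 428.46 now. The away team offers 428.46 and keeps 800 − 428.46 = 371.54.
Round 4 (the home team proposes): the away team can get 371.54 next round, worth 0.45 × 371.54 = 167.193 now, so the home team offers 167.193, keeping 632.807.
Round 3 (the away team proposes): the home team can get 632.807 next round, worth 0.74 × 632.807 = 468.27718 now. The away team offers 468.27718 and keeps 800 − 468.27718 = 331.72282.
Round 2 (the home team proposes): the away team can get 331.72282 next round, worth 0.45 × 331.72282 = 149.275269 now. The home team offers 149.275269 and keeps 800 − 149.275269 = 650.724731.
Round 1 (the away team proposes): the home team can get 650.724731 next round, worth 0.74 × 650.724731 = 481.53630094 now. The away team offers 481.53630094 and keeps 800 − 481.53630094 = 318.46369906.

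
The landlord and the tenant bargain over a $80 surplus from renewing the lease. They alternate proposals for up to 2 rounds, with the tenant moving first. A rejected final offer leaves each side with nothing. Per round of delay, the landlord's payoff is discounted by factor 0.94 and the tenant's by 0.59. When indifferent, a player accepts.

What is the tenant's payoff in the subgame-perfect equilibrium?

4.8

Round 2 (the landlord proposes): rejection yields 0 for the tenant; the landlord offers 0 and keeps 80.
Round 1 (the tenant proposes): the landlord can get 80 next round, worth 0.94 × 80 = 75.2 now, so the tenant offers 75.2, keeping 4.8.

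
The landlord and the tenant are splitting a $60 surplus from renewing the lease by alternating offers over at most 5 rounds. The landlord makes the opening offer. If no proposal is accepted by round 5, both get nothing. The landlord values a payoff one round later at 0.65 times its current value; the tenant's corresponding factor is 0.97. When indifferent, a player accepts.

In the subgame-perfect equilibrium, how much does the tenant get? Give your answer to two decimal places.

Round 5 (the landlord proposes): rejection yields 0 for the tenant; the landlord offers 0 and keeps 60.
Round 4 (the tenant proposes): the landlord can get 60 next round, worth 0.65 × 60 = 39 now. The tenant offers 39 and keeps 60 − 39 = 21.
Round 3 (the landlord proposes): the tenant can get 21 next round, worth 0.97 × 21 = 20.37 now; the landlord offers that and keeps 39.63.
Round 2 (the tenant proposes): the landlord can get 39.63 next round, worth 0.65 × 39.63 = 25.7595 now; the tenant offers that and keeps 34.2405.
Round 1 (the landlord proposes): the tenant can get 34.2405 next round, worth 0.97 × 34.2405 = 33.213285 now. The landlord offers 33.213285 and keeps 60 − 33.213285 = 26.786715.

33.21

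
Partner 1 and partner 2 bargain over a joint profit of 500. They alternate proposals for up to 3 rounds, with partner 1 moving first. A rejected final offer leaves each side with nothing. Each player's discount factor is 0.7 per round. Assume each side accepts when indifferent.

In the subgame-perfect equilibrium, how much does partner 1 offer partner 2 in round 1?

By backward induction:
Round 3 (partner 1 proposes): partner 2 will accept anything ≥ 0, so partner 1 offers 0 and keeps 500.
Round 2 (partner 2 proposes): partner 1 can get 500 next round, worth 0.7 × 500 = 350 now; partner 2 offers that and keeps 150.
Round 1 (partner 1 proposes): partner 2 can get 150 next round, worth 0.7 × 150 = 105 now. Partner 1 offers 105 and keeps 500 − 105 = 395.

105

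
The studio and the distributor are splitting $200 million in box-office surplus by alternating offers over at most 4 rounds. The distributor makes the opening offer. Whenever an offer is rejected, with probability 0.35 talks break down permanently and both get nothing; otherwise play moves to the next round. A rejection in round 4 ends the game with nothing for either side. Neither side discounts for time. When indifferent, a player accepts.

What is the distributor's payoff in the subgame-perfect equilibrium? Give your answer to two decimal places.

By backward induction:
Round 4 (the studio proposes): rejection yields 0 for the distributor; the studio offers 0 and keeps 200.
Round 3 (the distributor proposes): rejecting gives the studio an expected 0.65 × 200 = 130; the distributor offers that and keeps 70.
Round 2 (the studio proposes): rejecting gives the distributor an expected 0.65 × 70 = 45.5; the studio offers that and keeps 154.5.
Round 1 (the distributor proposes): rejecting gives the studio an expected 0.65 × 154.5 = 100.425; the distributor offers that and keeps 99.575.

99.58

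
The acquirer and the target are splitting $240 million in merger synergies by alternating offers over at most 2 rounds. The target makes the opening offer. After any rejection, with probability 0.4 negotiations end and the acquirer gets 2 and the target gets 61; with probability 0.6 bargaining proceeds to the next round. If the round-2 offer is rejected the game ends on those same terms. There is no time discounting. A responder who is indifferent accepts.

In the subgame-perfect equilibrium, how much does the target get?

131.8

By backward induction:
Round 2 (the acquirer proposes): the target gets 61 if talks fail, so the acquirer offers 61 and keeps 179.
Round 1 (the target proposes): rejecting gives the acquirer an expected 0.6 × 179 + 0.4 × 2 = 108.2; the target offers that and keeps 131.8.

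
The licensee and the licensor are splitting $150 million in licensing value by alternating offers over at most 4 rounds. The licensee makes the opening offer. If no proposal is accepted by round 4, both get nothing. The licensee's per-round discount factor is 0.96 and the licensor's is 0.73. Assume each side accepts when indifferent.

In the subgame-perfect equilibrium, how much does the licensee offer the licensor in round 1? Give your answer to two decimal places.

Round 4 (the licensor proposes): the licensee will accept anything ≥ 0, so the licensor offers 0 and keeps 150.
Round 3 (the licensee proposes): the licensor can get 150 next round, worth 0.73 × 150 = 109.5 now, so the licensee offers 109.5, keeping 40.5.
Round 2 (the licensor proposes): the licensee can get 40.5 next round, worth 0.96 × 40.5 = 38.88 now. The licensor offers 38.88 and keeps 150 − 38.88 = 111.12.
Round 1 (the licensee proposes): the licensor can get 111.12 next round, worth 0.73 × 111.12 = 81.1176 now. The licensee offers 81.1176 and keeps 150 − 81.1176 = 68.8824.

81.12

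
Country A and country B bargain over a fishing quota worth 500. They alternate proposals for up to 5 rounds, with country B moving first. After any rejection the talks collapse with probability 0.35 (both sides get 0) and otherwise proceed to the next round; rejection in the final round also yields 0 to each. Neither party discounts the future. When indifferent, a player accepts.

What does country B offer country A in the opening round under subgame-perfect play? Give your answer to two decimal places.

161.81

Round 5 (country B proposes): rejection yields 0 for country A; country B offers 0 and keeps 500.
Round 4 (country A proposes): rejecting gives country B an expected 0.65 × 500 = 325. Country A offers 325 and keeps 500 − 325 = 175.
Round 3 (country B proposes): rejecting gives country A an expected 0.65 × 175 = 113.75. Country B offers 113.75 and keeps 500 − 113.75 = 386.25.
Round 2 (country A proposes): rejecting gives country B an expected 0.65 × 386.25 = 251.0625. Country A offers 251.0625 and keeps 500 − 251.0625 = 248.9375.
Round 1 (country B proposes): rejecting gives country A an expected 0.65 × 248.9375 = 161.809375; country B offers that and keeps 338.190625.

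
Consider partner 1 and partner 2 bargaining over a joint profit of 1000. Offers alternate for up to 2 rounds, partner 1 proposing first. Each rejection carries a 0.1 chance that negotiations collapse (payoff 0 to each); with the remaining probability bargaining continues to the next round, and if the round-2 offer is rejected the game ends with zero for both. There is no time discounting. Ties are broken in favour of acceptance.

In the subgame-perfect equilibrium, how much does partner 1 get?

100

By backward induction:
Round 2 (partner 2 proposes): rejection yields 0 for partner 1; partner 2 offers 0 and keeps 1000.
Round 1 (partner 1 proposes): rejecting gives partner 2 an expected 0.9 × 1000 = 900. Partner 1 offers 900 and keeps 1000 − 900 = 100.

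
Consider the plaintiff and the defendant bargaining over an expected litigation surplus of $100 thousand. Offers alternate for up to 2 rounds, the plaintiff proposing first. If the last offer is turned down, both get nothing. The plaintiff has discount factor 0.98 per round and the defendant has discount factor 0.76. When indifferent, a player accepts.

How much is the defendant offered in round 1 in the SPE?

76

Round 2 (the defendant proposes): the plaintiff will accept anything ≥ 0, so the defendant offers 0 and keeps 100.
Round 1 (the plaintiff proposes): the defendant can get 100 next round, worth 0.76 × 100 = 76 now. The plaintiff offers 76 and keeps 100 − 76 = 24.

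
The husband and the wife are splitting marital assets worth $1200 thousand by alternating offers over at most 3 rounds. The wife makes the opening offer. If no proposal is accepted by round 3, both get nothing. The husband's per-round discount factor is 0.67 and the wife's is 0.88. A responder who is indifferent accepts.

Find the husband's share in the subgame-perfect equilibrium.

Round 3 (the wife proposes): the husband will accept anything ≥ 0, so the wife offers 0 and keeps 1200.
Round 2 (the husband proposes): the wife can get 1200 next round, worth 0.88 × 1200 = 1056 now. The husband offers 1056 and keeps 1200 − 1056 = 144.
Round 1 (the wife proposes): the husband can get 144 next round, worth 0.67 × 144 = 96.48 now; the wife offers that and keeps 1103.52.

96.48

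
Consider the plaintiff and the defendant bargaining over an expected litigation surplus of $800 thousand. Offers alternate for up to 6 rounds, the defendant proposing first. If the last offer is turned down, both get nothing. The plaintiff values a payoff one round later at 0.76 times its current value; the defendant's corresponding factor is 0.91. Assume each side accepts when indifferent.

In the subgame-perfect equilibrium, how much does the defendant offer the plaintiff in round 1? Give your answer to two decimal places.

383.38

Solve by backward induction from round 6.
Round 6 (the plaintiff proposes): rejection yields 0 for the defendant; the plaintiff offers 0 and keeps 800.
Round 5 (the defendant proposes): the plaintiff can get 800 next round, worth 0.76 × 800 = 608 now, so the defendant offers 608, keeping 192.
Round 4 (the plaintiff proposes): the defendant can get 192 next round, worth 0.91 × 192 = 174.72 now, so the plaintiff offers 174.72, keeping 625.28.
Round 3 (the defendant proposes): the plaintiff can get 625.28 next round, worth 0.76 × 625.28 = 475.2128 now, so the defendant offers 475.2128, keeping 324.7872.
Round 2 (the plaintiff proposes): the defendant can get 324.7872 next round, worth 0.91 × 324.7872 = 295.556352 now. The plaintiff offers 295.556352 and keeps 800 − 295.556352 = 504.443648.
Round 1 (the defendant proposes): the plaintiff can get 504.443648 next round, worth 0.76 × 504.443648 = 383.37717248 now, so the defendant offers 383.37717248, keeping 416.62282752.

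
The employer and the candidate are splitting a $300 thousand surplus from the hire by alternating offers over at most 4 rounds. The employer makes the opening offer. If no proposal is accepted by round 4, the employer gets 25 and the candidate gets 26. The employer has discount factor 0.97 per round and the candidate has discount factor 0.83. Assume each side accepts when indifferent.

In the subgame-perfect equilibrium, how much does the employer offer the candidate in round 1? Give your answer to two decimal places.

Round 4 (the candidate proposes): the employer gets 25 if talks fail, so the candidate offers 25 and keeps 275.
Round 3 (the employer proposes): the candidate can get 275 next round, worth 0.83 × 275 = 228.25 now; the employer offers that and keeps 71.75.
Round 2 (the candidate proposes): the employer can get 71.75 next round, worth 0.97 × 71.75 = 69.5975 now; the candidate offers that and keeps 230.4025.
Round 1 (the employer proposes): the candidate can get 230.4025 next round, worth 0.83 × 230.4025 = 191.234075 now; the employer offers that and keeps 108.765925.

191.23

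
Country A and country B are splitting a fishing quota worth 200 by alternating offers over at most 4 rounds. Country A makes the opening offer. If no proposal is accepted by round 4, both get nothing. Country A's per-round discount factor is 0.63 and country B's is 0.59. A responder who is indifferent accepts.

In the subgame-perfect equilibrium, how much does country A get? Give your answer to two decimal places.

112.48

Round 4 (country B proposes): rejection yields 0 for country A; country B offers 0 and keeps 200.
Round 3 (country A proposes): country B can get 200 next round, worth 0.59 × 200 = 118 now; country A offers that and keeps 82.
Round 2 (country B proposes): country A can get 82 next round, worth 0.63 × 82 = 51.66 now. Country B offers 51.66 and keeps 200 − 51.66 = 148.34.
Round 1 (country A proposes): country B can get 148.34 next round, worth 0.59 × 148.34 = 87.5206 now; country A offers that and keeps 112.4794.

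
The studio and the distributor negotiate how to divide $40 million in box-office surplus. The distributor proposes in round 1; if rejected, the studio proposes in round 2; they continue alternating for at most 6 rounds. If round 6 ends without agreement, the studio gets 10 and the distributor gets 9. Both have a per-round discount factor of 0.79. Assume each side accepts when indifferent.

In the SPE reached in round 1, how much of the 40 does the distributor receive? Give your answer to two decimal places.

19.68

Work backward from the last round.
Round 6 (the studio proposes): the distributor gets 9 if talks fail, so the studio offers 9 and keeps 31.
Round 5 (the distributor proposes): the studio can get 31 next round, worth 0.79 × 31 = 24.49 now; the distributor offers that and keeps 15.51.
Round 4 (the studio proposes): the distributor can get 15.51 next round, worth 0.79 × 15.51 = 12.2529 now; the studio offers that and keeps 27.7471.
Round 3 (the distributor proposes): the studio can get 27.7471 next round, worth 0.79 × 27.7471 = 21.920209 now, so the distributor offers 21.920209, keeping 18.079791.
Round 2 (the studio proposes): the distributor can get 18.079791 next round, worth 0.79 × 18.079791 = 14.28303489 now, so the studio offers 14.28303489, keeping 25.71696511.
Round 1 (the distributor proposes): the studio can get 25.71696511 next round, worth 0.79 × 25.71696511 = 20.3164024369 now, so the distributor offers 20.3164024369, keeping 19.6835975631.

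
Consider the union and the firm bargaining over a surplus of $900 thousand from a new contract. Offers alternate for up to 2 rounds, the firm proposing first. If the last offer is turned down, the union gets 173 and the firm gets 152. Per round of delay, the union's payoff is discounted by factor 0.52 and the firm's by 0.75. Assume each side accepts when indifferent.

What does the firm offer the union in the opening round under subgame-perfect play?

388.96

Work backward from the last round.
Round 2 (the union proposes): the firm gets 152 if talks fail, so the union offers 152 and keeps 748.
Round 1 (the firm proposes): the union can get 748 next round, worth 0.52 × 748 = 388.96 now; the firm offers that and keeps 511.04.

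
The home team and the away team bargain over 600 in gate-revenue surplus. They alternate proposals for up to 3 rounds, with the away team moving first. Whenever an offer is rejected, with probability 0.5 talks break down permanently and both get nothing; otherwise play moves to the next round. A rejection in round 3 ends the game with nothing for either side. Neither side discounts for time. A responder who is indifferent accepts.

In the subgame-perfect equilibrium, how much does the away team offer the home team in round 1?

150

Round 3 (the away team proposes): rejection yields 0 for the home team; the away team offers 0 and keeps 600.
Round 2 (the home team proposes): rejecting gives the away team an expected 0.5 × 600 = 300. The home team offers 300 and keeps 600 − 300 = 300.
Round 1 (the away team proposes): rejecting gives the home team an expected 0.5 × 300 = 150. The away team offers 150 and keeps 600 − 150 = 450.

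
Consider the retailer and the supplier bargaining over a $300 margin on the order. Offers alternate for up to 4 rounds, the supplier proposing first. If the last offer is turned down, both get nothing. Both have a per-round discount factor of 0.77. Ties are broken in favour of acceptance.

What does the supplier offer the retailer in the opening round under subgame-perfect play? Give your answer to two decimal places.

190.09

Round 4 (the retailer proposes): rejection yields 0 for the supplier; the retailer offers 0 and keeps 300.
Round 3 (the supplier proposes): the retailer can get 300 next round, worth 0.77 × 300 = 231 now; the supplier offers that and keeps 69.
Round 2 (the retailer proposes): the supplier can get 69 next round, worth 0.77 × 69 = 53.13 now, so the retailer offers 53.13, keeping 246.87.
Round 1 (the supplier proposes): the retailer can get 246.87 next round, worth 0.77 × 246.87 = 190.0899 now, so the supplier offers 190.0899, keeping 109.9101.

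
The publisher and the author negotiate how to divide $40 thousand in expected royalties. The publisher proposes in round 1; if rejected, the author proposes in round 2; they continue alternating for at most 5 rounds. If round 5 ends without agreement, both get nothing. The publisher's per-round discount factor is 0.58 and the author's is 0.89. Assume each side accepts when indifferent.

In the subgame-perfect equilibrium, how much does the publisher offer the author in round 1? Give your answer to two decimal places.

Round 5 (the publisher proposes): rejection yields 0 for the author; the publisher offers 0 and keeps 40.
Round 4 (the author proposes): the publisher can get 40 next round, worth 0.58 × 40 = 23.2 now. The author offers 23.2 and keeps 40 − 23.2 = 16.8.
Round 3 (the publisher proposes): the author can get 16.8 next round, worth 0.89 × 16.8 = 14.952 now. The publisher offers 14.952 and keeps 40 − 14.952 = 25.048.
Round 2 (the author proposes): the publisher can get 25.048 next round, worth 0.58 × 25.048 = 14.52784 now, so the author offers 14.52784, keeping 25.47216.
Round 1 (the publisher proposes): the author can get 25.47216 next round, worth 0.89 × 25.47216 = 22.6702224 now; the publisher offers that and keeps 17.3297776.

22.67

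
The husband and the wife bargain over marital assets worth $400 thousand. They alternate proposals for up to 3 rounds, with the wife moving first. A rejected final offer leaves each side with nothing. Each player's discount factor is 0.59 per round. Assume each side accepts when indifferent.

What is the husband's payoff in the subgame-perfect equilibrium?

96.76

Round 3 (the wife proposes): the husband will accept anything ≥ 0, so the wife offers 0 and keeps 400.
Round 2 (the husband proposes): the wife can get 400 next round, worth 0.59 × 400 = 236 now; the husband offers that and keeps 164.
Round 1 (the wife proposes): the husband can get 164 next round, worth 0.59 × 164 = 96.76 now. The wife offers 96.76 and keeps 400 − 96.76 = 303.24.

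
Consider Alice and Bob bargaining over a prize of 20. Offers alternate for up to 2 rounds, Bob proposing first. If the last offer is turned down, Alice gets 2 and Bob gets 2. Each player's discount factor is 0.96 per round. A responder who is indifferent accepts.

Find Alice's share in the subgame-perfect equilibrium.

17.28

Round 2 (Alice proposes): Bob gets 2 if talks fail, so Alice offers 2 and keeps 18.
Round 1 (Bob proposes): Alice can get 18 next round, worth 0.96 × 18 = 17.28 now, so Bob offers 17.28, keeping 2.72.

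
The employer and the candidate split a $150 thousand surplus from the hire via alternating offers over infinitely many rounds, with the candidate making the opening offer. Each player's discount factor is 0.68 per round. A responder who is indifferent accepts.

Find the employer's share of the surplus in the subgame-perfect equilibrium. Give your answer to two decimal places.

60.71

Let x be the candidate's share when the candidate proposes and y be the employer's share when the employer proposes.
The employer accepts iff offered ≥ 0.68·y, so x = 150 − 0.68y. Symmetrically y = 150 − 0.68x.
Substituting: x = 150 − 0.68(150 − 0.68x), giving x(1 − 0.68·0.68) = 150(1 − 0.68).
So x = 150 × 0.32 / 0.5376 ≈ 89.2857, and the employer receives 150 − x ≈ 60.7143.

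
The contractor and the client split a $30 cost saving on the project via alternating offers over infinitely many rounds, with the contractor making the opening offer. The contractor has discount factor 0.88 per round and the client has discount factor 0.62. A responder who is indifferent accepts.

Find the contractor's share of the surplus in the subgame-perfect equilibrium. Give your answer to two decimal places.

25.09

Let x be the contractor's share when the contractor proposes and y be the client's share when the client proposes.
The client accepts iff offered ≥ 0.62·y, so x = 30 − 0.62y. Symmetrically y = 30 − 0.88x.
Substituting: x = 30 − 0.62(30 − 0.88x), giving x(1 − 0.88·0.62) = 30(1 − 0.62).
So x = 30 × 0.38 / 0.4544 ≈ 25.0880, and the client receives 30 − x ≈ 4.9120.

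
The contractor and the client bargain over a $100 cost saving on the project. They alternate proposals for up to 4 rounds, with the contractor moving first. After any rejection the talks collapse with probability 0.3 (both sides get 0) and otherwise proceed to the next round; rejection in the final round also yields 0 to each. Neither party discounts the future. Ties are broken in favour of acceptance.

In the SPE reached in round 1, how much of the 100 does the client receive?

By backward induction:
Round 4 (the client proposes): the contractor will accept anything ≥ 0, so the client offers 0 and keeps 100.
Round 3 (the contractor proposes): rejecting gives the client an expected 0.7 × 100 = 70, so the contractor offers 70, keeping 30.
Round 2 (the client proposes): rejecting gives the contractor an expected 0.7 × 30 = 21, so the client offers 21, keeping 79.
Round 1 (the contractor proposes): rejecting gives the client an expected 0.7 × 79 = 55.3, so the contractor offers 55.3, keeping 44.7.

55.3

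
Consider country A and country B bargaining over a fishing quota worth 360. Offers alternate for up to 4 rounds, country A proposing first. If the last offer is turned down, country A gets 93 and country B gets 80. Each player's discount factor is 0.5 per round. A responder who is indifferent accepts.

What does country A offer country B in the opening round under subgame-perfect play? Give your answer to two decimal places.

123.38

Round 4 (country B proposes): country A gets 93 if talks fail, so country B offers 93 and keeps 267.
Round 3 (country A proposes): country B can get 267 next round, worth 0.5 × 267 = 133.5 now. Country A offers 133.5 and keeps 360 − 133.5 = 226.5.
Round 2 (country B proposes): country A can get 226.5 next round, worth 0.5 × 226.5 = 113.25 now. Country B offers 113.25 and keeps 360 − 113.25 = 246.75.
Round 1 (country A proposes): country B can get 246.75 next round, worth 0.5 × 246.75 = 123.375 now; country A offers that and keeps 236.625.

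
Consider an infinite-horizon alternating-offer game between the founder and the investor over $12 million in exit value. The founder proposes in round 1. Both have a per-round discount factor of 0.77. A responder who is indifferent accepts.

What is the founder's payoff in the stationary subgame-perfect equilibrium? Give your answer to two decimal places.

6.78

Let x be the founder's share when the founder proposes and y be the investor's share when the investor proposes.
The investor accepts iff offered ≥ 0.77·y, so x = 12 − 0.77y. Symmetrically y = 12 − 0.77x.
Substituting: x = 12 − 0.77(12 − 0.77x), giving x(1 − 0.77·0.77) = 12(1 − 0.77).
So x = 12 × 0.23 / 0.4071 ≈ 6.7797, and the investor receives 12 − x ≈ 5.2203.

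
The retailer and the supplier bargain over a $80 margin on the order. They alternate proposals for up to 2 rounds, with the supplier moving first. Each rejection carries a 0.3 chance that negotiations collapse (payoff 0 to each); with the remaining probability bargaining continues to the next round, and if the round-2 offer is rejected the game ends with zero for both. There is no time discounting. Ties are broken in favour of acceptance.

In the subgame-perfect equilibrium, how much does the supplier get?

24

By backward induction:
Round 2 (the retailer proposes): the supplier will accept anything ≥ 0, so the retailer offers 0 and keeps 80.
Round 1 (the supplier proposes): rejecting gives the retailer an expected 0.7 × 80 = 56. The supplier offers 56 and keeps 80 − 56 = 24.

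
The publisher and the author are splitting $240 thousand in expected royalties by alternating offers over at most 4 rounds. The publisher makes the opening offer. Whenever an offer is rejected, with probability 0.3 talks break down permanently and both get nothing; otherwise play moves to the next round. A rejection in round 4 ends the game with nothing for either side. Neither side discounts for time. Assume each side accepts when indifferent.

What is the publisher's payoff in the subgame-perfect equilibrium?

107.28

By backward induction:
Round 4 (the author proposes): the publisher will accept anything ≥ 0, so the author offers 0 and keeps 240.
Round 3 (the publisher proposes): rejecting gives the author an expected 0.7 × 240 = 168; the publisher offers that and keeps 72.
Round 2 (the author proposes): rejecting gives the publisher an expected 0.7 × 72 = 50.4. The author offers 50.4 and keeps 240 − 50.4 = 189.6.
Round 1 (the publisher proposes): rejecting gives the author an expected 0.7 × 189.6 = 132.72; the publisher offers that and keeps 107.28.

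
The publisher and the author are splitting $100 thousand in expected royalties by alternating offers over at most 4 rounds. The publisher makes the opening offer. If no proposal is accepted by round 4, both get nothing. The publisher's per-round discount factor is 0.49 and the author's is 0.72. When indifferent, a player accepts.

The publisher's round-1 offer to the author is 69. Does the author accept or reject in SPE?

Round 4 (the author proposes): the publisher will accept anything ≥ 0, so the author offers 0 and keeps 100.
Round 3 (the publisher proposes): the author can get 100 next round, worth 0.72 × 100 = 72 now. The publisher offers 72 and keeps 100 − 72 = 28.
Round 2 (the author proposes): the publisher can get 28 next round, worth 0.49 × 28 = 13.72 now, so the author offers 13.72, keeping 86.28.
So by rejecting in round 1, the author gets 86.28 next round, worth 0.72 × 86.28 = 62.1216 now.
Offer 69 ≥ 62.1216, so the author accepts.

Accept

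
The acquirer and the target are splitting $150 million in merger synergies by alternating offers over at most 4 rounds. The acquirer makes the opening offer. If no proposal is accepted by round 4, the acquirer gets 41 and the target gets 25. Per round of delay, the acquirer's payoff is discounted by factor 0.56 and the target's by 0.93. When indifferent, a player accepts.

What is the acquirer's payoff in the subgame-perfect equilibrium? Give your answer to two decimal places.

35.83

Work backward from the last round.
Round 4 (the target proposes): the acquirer gets 41 if talks fail, so the target offers 41 and keeps 109.
Round 3 (the acquirer proposes): the target can get 109 next round, worth 0.93 × 109 = 101.37 now. The acquirer offers 101.37 and keeps 150 − 101.37 = 48.63.
Round 2 (the target proposes): the acquirer can get 48.63 next round, worth 0.56 × 48.63 = 27.2328 now, so the target offers 27.2328, keeping 122.7672.
Round 1 (the acquirer proposes): the target can get 122.7672 next round, worth 0.93 × 122.7672 = 114.173496 now, so the acquirer offers 114.173496, keeping 35.826504.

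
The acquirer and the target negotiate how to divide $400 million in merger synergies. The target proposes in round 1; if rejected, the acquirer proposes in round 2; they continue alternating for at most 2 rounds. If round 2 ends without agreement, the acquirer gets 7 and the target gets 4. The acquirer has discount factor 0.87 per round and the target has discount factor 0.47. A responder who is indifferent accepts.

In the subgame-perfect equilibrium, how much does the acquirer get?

344.52

Round 2 (the acquirer proposes): the target gets 4 if talks fail, so the acquirer offers 4 and keeps 396.
Round 1 (the target proposes): the acquirer can get 396 next round, worth 0.87 × 396 = 344.52 now. The target offers 344.52 and keeps 400 − 344.52 = 55.48.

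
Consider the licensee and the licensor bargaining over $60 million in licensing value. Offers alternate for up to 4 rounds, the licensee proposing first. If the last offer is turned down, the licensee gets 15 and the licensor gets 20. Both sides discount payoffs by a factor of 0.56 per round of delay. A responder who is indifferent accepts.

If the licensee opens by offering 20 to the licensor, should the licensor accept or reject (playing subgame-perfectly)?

Reject

Round 4 (the licensor proposes): the licensee gets 15 if talks fail, so the licensor offers 15 and keeps 45.
Round 3 (the licensee proposes): the licensor can get 45 next round, worth 0.56 × 45 = 25.2 now. The licensee offers 25.2 and keeps 60 − 25.2 = 34.8.
Round 2 (the licensor proposes): the licensee can get 34.8 next round, worth 0.56 × 34.8 = 19.488 now; the licensor offers that and keeps 40.512.
So by rejecting in round 1, the licensor gets 40.512 next round, worth 0.56 × 40.512 = 22.68672 now.
Offer 20 < 22.68672, so the licensor rejects.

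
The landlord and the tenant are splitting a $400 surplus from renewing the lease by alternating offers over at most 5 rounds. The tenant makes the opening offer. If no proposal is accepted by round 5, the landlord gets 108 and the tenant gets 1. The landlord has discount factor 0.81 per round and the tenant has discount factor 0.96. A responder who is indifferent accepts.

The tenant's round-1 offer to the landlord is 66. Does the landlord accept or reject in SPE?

Reject

Round 5 (the tenant proposes): the landlord gets 108 if talks fail, so the tenant offers 108 and keeps 292.
Round 4 (the landlord proposes): the tenant can get 292 next round, worth 0.96 × 292 = 280.32 now, so the landlord offers 280.32, keeping 119.68.
Round 3 (the tenant proposes): the landlord can get 119.68 next round, worth 0.81 × 119.68 = 96.9408 now. The tenant offers 96.9408 and keeps 400 − 96.9408 = 303.0592.
Round 2 (the landlord proposes): the tenant can get 303.0592 next round, worth 0.96 × 303.0592 = 290.936832 now; the landlord offers that and keeps 109.063168.
So by rejecting in round 1, the landlord gets 109.063168 next round, worth 0.81 × 109.063168 = 88.34116608 now.
Offer 66 < 88.34116608, so the landlord rejects.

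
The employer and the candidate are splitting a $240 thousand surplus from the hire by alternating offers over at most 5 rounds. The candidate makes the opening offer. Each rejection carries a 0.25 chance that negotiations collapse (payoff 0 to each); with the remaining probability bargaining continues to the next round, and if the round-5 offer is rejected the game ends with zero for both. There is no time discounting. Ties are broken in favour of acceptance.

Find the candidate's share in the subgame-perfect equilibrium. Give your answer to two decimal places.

Round 5 (the candidate proposes): rejection yields 0 for the employer; the candidate offers 0 and keeps 240.
Round 4 (the employer proposes): rejecting gives the candidate an expected 0.75 × 240 = 180; the employer offers that and keeps 60.
Round 3 (the candidate proposes): rejecting gives the employer an expected 0.75 × 60 = 45, so the candidate offers 45, keeping 195.
Round 2 (the employer proposes): rejecting gives the candidate an expected 0.75 × 195 = 146.25; the employer offers that and keeps 93.75.
Round 1 (the candidate proposes): rejecting gives the employer an expected 0.75 × 93.75 = 70.3125; the candidate offers that and keeps 169.6875.

169.69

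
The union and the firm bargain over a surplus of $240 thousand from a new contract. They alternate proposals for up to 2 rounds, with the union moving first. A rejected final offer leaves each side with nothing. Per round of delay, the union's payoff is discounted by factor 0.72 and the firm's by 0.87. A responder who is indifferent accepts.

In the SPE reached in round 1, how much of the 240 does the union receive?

Round 2 (the firm proposes): rejection yields 0 for the union; the firm offers 0 and keeps 240.
Round 1 (the union proposes): the firm can get 240 next round, worth 0.87 × 240 = 208.8 now; the union offers that and keeps 31.2.

31.2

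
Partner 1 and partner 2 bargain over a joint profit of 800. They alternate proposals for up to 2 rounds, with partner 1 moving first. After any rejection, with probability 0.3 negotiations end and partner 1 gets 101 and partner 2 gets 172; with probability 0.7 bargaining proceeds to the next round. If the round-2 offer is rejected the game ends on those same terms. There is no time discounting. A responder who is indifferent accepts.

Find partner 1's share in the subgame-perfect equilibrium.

259.1

Round 2 (partner 2 proposes): partner 1 gets 101 if talks fail, so partner 2 offers 101 and keeps 699.
Round 1 (partner 1 proposes): rejecting gives partner 2 an expected 0.7 × 699 + 0.3 × 172 = 540.9. Partner 1 offers 540.9 and keeps 800 − 540.9 = 259.1.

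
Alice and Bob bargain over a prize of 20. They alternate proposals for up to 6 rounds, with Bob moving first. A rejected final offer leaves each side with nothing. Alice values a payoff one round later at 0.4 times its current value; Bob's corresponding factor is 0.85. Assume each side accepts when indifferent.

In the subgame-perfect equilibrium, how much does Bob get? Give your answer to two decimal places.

Round 6 (Alice proposes): Bob will accept anything ≥ 0, so Alice offers 0 and keeps 20.
Round 5 (Bob proposes): Alice can get 20 next round, worth 0.4 × 20 = 8 now. Bob offers 8 and keeps 20 − 8 = 12.
Round 4 (Alice proposes): Bob can get 12 next round, worth 0.85 × 12 = 10.2 now, so Alice offers 10.2, keeping 9.8.
Round 3 (Bob proposes): Alice can get 9.8 next round, worth 0.4 × 9.8 = 3.92 now, so Bob offers 3.92, keeping 16.08.
Round 2 (Alice proposes): Bob can get 16.08 next round, worth 0.85 × 16.08 = 13.668 now, so Alice offers 13.668, keeping 6.332.
Round 1 (Bob proposes): Alice can get 6.332 next round, worth 0.4 × 6.332 = 2.5328 now; Bob offers that and keeps 17.4672.

17.47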